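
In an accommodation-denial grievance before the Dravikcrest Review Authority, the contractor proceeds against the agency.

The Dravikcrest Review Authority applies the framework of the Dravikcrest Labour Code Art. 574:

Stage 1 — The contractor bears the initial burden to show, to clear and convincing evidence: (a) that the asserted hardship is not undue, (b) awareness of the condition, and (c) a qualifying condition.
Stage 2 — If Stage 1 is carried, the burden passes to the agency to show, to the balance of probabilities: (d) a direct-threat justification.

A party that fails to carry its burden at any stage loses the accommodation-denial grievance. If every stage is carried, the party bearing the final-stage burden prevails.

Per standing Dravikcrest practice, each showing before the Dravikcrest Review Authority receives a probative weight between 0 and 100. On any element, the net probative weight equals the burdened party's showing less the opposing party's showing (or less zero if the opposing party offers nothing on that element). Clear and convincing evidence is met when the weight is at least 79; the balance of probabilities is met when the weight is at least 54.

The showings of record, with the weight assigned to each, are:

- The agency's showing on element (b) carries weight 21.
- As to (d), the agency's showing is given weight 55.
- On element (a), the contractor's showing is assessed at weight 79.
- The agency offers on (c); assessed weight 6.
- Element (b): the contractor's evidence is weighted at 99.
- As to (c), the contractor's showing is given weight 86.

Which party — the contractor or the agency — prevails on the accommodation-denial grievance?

Stage 1 (contractor, clear and convincing evidence, weight is at least 79): (a) 79 ≥ 79 — meets; (b) net 99−21=78 < 79 — fails; (c) net 86−6=80 ≥ 79 — meets.
  Stage 1 not carried; the contractor fails its burden.
The analysis ends at Stage 1; the agency prevails.

agency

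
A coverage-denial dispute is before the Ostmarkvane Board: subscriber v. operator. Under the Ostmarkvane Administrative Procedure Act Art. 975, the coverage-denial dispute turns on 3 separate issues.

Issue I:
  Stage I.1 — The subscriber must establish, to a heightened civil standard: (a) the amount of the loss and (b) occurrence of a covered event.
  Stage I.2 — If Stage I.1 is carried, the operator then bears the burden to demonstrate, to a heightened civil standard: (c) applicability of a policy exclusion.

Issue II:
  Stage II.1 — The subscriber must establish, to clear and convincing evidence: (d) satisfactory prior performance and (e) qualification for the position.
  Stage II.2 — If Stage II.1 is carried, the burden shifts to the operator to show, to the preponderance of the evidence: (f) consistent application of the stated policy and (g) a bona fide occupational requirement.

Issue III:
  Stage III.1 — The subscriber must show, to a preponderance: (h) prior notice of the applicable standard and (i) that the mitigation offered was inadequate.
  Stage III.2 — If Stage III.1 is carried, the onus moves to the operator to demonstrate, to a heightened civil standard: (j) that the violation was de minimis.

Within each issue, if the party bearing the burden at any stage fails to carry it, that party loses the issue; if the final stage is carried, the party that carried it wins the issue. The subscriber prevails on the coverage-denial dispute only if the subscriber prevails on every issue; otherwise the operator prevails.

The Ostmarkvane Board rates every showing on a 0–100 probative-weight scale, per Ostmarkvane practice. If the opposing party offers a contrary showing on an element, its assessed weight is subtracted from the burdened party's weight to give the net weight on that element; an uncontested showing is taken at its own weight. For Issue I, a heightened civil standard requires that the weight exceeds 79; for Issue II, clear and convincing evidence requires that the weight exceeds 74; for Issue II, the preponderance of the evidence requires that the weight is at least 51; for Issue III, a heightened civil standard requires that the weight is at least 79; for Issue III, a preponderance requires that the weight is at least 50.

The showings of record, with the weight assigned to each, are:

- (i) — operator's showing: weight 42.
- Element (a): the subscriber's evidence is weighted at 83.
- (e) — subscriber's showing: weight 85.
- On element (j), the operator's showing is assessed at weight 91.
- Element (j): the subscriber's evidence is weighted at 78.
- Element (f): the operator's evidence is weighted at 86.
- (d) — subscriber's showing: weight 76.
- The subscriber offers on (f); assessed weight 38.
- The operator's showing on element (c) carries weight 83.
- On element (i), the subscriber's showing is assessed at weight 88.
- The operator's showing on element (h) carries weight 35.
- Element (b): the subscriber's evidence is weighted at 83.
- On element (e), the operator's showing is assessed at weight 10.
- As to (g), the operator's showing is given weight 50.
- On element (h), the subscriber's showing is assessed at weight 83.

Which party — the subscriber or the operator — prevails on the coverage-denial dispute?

— Issue I —
Stage I.1 — burden on subscriber; standard: a heightened civil standard (weight exceeds 79).
    (a): 83 > 79 [met]
    (b): 83 > 79 [met]
  Stage I.1 is satisfied; the onus moves to the operator.
Stage I.2 — burden on operator; standard: a heightened civil standard (weight exceeds 79).
    (c): 83 > 79 [met]
  The operator carries the last stage.
Every stage carried; the operator prevails on this issue.
— Issue II —
Stage II.1 (subscriber, clear and convincing evidence, weight exceeds 74): (d) 76 > 74 — meets; (e) net 85−10=75 > 74 — meets.
  All elements met. The burden passes to the operator.
Stage II.2 (operator, the preponderance of the evidence, weight is at least 51): (f) net 86−38=48 < 51 — fails; (g) 50 < 51 — fails.
  Not every element is met, so the operator fails to carry Stage II.2.
So the subscriber prevails on this issue.
— Issue III —
Stage III.1 (subscriber, a preponderance, weight is at least 50): (h) net 83−35=48 < 50 — fails; (i) net 88−42=46 < 50 — fails.
  The subscriber does not carry Stage III.1.
The analysis ends at Stage III.1; the operator prevails on this issue.
Per-issue: Issue I → operator; Issue II → subscriber; Issue III → operator. The subscriber must prevail on every issue; overall, the operator prevails.

operator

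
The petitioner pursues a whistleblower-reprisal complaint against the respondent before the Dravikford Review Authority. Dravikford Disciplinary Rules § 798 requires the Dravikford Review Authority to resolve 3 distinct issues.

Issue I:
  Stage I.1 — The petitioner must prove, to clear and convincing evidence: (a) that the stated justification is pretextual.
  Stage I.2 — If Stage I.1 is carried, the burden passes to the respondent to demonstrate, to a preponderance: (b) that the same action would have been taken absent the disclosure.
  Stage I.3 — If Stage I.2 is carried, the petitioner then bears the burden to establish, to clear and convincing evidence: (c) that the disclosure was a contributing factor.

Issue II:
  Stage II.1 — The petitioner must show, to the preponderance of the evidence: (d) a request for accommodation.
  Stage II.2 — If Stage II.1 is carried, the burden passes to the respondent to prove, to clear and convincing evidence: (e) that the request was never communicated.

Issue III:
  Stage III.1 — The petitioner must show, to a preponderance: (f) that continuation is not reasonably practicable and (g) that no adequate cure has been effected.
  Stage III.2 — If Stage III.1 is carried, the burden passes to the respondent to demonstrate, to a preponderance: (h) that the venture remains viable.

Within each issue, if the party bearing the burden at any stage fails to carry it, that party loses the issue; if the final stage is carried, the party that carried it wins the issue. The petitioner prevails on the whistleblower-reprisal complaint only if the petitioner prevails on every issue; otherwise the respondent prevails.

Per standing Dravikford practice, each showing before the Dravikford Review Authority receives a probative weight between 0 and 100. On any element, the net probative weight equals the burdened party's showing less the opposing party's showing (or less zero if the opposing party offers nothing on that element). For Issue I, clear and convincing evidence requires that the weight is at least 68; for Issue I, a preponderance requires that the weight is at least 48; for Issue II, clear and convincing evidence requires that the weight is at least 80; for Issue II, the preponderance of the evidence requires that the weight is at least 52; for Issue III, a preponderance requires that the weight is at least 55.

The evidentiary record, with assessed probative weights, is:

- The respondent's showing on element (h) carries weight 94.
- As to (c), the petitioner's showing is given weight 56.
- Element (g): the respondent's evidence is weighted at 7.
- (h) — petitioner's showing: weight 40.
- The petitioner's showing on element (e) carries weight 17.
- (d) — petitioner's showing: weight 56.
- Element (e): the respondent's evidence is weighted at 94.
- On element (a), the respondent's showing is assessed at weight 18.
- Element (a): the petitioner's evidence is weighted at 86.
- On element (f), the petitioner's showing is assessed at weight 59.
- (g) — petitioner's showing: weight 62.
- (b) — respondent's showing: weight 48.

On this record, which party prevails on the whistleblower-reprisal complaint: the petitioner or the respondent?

respondent

— Issue I —
Stage I.1 — burden on petitioner; standard: clear and convincing evidence (weight is at least 68).
    (a): 86 − 18 = 68 ≥ 68 [met]
  Stage I.1 is satisfied; the onus moves to the respondent.
Stage I.2 — burden on respondent; standard: a preponderance (weight is at least 48).
    (b): 48 ≥ 48 [met]
  All elements met. The burden passes to the petitioner.
Stage I.3 — burden on petitioner; standard: clear and convincing evidence (weight is at least 68).
    (c): 56 < 68 [not met]
  The petitioner does not carry Stage I.3.
The respondent prevails on this issue.
— Issue II —
Stage II.1 — burden on petitioner; standard: the preponderance of the evidence (weight is at least 52).
    (d): 56 ≥ 52 [met]
  Stage II.1 is satisfied; the onus moves to the respondent.
Stage II.2 — burden on respondent; standard: clear and convincing evidence (weight is at least 80).
    (e): 94 − 17 = 77 < 80 [not met]
  The respondent does not carry Stage II.2.
The analysis ends at Stage II.2; the petitioner prevails on this issue.
— Issue III —
At Stage III.1 the petitioner must meet a preponderance (weight is at least 55): on (f) the weight is 59, ≥ 55, so (f) meets the standard; on (g) the weight is 62 less the opposing 7 gives net 55, which does reach 55, so (g) meets the standard.
  All elements met. The burden passes to the respondent.
At Stage III.2 the respondent must meet a preponderance (weight is at least 55): on (h) the weight is 94 less the opposing 40 gives net 54, < 55, so (h) does not meet the standard.
  The respondent does not carry Stage III.2.
The analysis ends at Stage III.2; the petitioner prevails on this issue.
Per-issue: Issue I → respondent; Issue II → petitioner; Issue III → petitioner. The petitioner must prevail on every issue; overall, the respondent prevails.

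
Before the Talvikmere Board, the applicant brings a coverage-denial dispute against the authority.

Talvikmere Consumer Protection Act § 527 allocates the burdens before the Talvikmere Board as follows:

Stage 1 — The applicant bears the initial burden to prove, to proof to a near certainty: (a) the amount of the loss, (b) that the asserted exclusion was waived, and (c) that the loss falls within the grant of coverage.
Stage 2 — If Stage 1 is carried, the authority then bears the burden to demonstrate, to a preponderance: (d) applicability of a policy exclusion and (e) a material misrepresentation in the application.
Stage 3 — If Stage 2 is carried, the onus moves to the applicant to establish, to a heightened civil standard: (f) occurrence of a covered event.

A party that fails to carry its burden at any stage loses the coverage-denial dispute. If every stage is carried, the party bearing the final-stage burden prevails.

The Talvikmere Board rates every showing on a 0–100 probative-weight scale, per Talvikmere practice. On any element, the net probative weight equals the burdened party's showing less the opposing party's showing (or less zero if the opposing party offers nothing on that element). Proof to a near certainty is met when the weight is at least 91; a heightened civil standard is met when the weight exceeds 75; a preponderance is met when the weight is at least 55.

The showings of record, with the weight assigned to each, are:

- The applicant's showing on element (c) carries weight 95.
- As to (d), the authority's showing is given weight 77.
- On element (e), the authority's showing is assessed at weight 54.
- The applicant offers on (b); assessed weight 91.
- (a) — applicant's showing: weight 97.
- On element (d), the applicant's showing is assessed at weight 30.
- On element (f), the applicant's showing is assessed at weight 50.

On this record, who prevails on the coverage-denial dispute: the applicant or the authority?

applicant

Stage 1 (applicant, proof to a near certainty, weight is at least 91): (a) 97 ≥ 91 — meets; (b) 91 ≥ 91 — meets; (c) 95 ≥ 91 — meets.
  Stage 1 is satisfied; the onus moves to the authority.
Stage 2 (authority, a preponderance, weight is at least 55): (d) net 77−30=47 < 55 — fails; (e) 54 < 55 — fails.
  The authority does not carry Stage 2.
The applicant prevails.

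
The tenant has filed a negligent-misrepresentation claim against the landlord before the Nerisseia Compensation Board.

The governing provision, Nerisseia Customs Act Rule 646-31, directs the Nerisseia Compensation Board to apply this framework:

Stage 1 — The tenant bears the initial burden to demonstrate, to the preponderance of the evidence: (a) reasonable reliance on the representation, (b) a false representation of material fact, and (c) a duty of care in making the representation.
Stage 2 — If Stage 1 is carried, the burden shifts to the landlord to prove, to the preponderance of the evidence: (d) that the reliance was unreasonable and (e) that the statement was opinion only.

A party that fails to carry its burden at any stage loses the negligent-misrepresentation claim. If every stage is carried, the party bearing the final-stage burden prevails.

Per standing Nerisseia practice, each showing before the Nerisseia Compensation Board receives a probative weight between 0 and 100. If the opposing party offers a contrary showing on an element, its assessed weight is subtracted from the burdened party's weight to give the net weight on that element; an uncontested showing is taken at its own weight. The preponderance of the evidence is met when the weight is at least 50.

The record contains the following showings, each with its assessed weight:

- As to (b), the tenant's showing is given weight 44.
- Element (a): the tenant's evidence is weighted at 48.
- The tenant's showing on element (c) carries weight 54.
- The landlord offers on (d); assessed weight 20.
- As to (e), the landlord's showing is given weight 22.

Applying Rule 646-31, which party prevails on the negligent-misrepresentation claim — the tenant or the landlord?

landlord

At Stage 1 the tenant must meet the preponderance of the evidence (weight is at least 50): on (a) the weight is 48, < 50, so (a) does not meet the standard; on (b) the weight is 44, which does not reach 50, so (b) does not meet the standard; on (c) the weight is 54, which does reach 50, so (c) meets the standard.
  Not every element is met, so the tenant fails to carry Stage 1.
So the landlord prevails.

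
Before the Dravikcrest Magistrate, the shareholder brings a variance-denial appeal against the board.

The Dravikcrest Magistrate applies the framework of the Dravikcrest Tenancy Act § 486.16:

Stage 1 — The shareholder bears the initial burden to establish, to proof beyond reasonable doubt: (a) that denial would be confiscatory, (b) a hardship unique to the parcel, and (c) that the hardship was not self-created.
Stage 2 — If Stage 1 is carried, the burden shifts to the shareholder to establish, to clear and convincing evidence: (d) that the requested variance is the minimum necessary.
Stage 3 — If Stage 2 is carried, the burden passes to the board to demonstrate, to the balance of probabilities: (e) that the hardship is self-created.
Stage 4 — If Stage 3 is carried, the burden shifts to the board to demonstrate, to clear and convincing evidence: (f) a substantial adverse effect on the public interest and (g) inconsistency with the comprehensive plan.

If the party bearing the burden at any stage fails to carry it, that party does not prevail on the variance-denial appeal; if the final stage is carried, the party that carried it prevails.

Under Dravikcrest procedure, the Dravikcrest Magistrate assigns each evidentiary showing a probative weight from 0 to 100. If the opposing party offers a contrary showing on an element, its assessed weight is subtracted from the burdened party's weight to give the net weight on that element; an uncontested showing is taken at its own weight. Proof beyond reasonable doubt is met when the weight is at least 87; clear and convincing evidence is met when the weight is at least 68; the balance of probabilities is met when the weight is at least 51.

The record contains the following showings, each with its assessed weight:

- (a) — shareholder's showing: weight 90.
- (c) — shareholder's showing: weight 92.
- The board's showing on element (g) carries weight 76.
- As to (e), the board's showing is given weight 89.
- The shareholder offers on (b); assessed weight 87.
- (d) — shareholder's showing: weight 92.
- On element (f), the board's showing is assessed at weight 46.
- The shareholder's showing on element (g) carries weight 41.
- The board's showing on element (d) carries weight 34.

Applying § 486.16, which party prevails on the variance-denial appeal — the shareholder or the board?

board

Stage 1 (shareholder, proof beyond reasonable doubt, weight is at least 87): (a) 90 ≥ 87 — meets; (b) 87 ≥ 87 — meets; (c) 92 ≥ 87 — meets.
  Stage 1 is satisfied; the shareholder continues to bear the burden.
Stage 2 (shareholder, clear and convincing evidence, weight is at least 68): (d) net 92−34=58 < 68 — fails.
  Stage 2 not carried; the shareholder fails its burden.
The board prevails.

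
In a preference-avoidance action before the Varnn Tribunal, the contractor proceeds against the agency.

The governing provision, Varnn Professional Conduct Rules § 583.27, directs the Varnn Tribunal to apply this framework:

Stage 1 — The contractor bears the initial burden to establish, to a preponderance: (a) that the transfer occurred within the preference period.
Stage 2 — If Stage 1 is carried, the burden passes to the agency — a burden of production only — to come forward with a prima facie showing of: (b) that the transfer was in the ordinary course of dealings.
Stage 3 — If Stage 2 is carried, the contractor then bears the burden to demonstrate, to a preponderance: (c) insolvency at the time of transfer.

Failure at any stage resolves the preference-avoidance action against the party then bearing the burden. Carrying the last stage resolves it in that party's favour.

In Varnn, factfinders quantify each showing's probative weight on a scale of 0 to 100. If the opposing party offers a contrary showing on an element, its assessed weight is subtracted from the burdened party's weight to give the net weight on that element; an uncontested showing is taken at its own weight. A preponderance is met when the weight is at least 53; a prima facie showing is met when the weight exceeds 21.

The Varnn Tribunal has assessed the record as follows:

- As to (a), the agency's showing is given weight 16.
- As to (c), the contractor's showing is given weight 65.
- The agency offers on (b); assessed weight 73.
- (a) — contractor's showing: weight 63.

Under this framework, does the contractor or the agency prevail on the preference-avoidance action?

At Stage 1 the contractor must meet a preponderance (weight is at least 53): on (a) the weight is 63 less the opposing 16 gives net 47, which does not reach 53, so (a) does not meet the standard.
  Not every element is met, so the contractor fails to carry Stage 1.
The analysis ends at Stage 1; the agency prevails.

agency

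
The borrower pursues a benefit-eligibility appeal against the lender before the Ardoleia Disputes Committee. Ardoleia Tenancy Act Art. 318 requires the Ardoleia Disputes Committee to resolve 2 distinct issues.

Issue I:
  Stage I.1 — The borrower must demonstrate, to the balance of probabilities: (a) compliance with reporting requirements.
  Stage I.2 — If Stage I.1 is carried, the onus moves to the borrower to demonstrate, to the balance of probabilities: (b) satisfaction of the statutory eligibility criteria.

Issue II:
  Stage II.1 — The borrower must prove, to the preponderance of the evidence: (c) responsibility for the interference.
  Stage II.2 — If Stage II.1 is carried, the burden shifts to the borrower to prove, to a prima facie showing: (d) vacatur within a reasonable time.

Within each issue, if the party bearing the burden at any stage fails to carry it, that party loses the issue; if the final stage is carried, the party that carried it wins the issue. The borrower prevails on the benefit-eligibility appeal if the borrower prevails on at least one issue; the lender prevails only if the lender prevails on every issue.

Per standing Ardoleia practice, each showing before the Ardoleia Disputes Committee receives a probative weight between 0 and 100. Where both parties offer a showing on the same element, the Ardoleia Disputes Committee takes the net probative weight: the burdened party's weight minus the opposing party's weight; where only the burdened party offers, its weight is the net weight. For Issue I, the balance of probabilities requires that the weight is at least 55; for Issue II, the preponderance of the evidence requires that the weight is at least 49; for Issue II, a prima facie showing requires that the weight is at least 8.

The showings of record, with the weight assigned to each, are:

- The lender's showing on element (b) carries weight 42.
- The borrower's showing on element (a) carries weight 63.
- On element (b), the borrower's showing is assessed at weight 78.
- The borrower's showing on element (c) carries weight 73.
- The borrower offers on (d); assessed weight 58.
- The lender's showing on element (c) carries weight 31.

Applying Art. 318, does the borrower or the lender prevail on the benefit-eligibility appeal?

— Issue I —
Stage I.1 — burden on borrower; standard: the balance of probabilities (weight is at least 55).
    (a): 63 ≥ 55 [met]
  All elements met. The borrower retains the burden for Stage I.2.
Stage I.2 — burden on borrower; standard: the balance of probabilities (weight is at least 55).
    (b): 78 − 42 = 36 < 55 [not met]
  Stage I.2 not carried; the borrower fails its burden.
The lender prevails on this issue.
— Issue II —
Stage II.1 — burden on borrower; standard: the preponderance of the evidence (weight is at least 49).
    (c): 73 − 31 = 42 < 49 [not met]
  The borrower does not carry Stage II.1.
The lender prevails on this issue.
Per-issue: Issue I → lender; Issue II → lender. The borrower must prevail on at least one issue; overall, the lender prevails.

lender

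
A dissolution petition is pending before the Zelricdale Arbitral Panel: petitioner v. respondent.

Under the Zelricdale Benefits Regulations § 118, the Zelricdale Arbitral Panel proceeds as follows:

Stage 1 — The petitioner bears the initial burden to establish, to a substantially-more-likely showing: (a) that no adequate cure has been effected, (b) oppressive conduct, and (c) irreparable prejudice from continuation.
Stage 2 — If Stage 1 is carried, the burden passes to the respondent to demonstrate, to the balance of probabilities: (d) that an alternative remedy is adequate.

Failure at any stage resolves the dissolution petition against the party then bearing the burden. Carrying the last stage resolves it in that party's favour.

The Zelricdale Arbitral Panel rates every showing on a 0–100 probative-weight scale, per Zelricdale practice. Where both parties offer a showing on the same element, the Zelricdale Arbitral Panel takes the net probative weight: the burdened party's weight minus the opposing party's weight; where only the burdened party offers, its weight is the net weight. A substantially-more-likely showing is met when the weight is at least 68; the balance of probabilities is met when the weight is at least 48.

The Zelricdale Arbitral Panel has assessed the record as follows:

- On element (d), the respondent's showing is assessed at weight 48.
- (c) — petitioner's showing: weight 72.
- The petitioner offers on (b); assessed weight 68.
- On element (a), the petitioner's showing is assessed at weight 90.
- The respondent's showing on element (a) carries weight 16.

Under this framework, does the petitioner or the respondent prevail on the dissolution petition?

respondent

Stage 1 — burden on petitioner; standard: a substantially-more-likely showing (weight is at least 68).
    (a): 90 − 16 = 74 ≥ 68 [met]
    (b): 68 ≥ 68 [met]
    (c): 72 ≥ 68 [met]
  The petitioner carries Stage 1; the respondent now bears the burden.
Stage 2 — burden on respondent; standard: the balance of probabilities (weight is at least 48).
    (d): 48 ≥ 48 [met]
  All elements met at the final stage.
Every stage carried; the respondent prevails.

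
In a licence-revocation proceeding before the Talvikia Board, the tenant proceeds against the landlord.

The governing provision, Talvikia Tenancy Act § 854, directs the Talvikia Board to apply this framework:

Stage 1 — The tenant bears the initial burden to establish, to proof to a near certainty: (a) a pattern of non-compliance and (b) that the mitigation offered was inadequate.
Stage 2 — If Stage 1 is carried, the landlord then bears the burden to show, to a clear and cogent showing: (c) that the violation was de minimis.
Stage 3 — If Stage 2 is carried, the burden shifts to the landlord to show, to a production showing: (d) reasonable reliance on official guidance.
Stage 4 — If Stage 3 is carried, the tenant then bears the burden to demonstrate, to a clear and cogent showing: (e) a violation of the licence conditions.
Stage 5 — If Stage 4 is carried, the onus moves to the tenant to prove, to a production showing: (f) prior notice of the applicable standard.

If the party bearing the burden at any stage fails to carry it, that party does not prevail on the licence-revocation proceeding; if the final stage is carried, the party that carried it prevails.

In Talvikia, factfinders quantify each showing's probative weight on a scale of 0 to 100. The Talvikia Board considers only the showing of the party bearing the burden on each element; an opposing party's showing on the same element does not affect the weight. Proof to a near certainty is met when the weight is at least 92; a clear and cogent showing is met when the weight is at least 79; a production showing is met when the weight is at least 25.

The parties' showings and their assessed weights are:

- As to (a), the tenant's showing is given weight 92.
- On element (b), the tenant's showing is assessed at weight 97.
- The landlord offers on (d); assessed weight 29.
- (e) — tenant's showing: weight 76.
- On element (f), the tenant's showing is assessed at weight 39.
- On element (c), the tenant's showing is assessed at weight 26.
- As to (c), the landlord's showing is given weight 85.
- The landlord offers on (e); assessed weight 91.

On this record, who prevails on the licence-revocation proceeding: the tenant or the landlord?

At Stage 1 the tenant must meet proof to a near certainty (weight is at least 92): on (a) the weight is 92, ≥ 92, so (a) meets the standard; on (b) the weight is 97, which does reach 92, so (b) meets the standard.
  Stage 1 carried; the burden shifts to the landlord.
At Stage 2 the landlord must meet a clear and cogent showing (weight is at least 79): on (c) the weight is 85 (the tenant's 26 is given no effect), ≥ 79, so (c) meets the standard.
  Stage 2 is satisfied; the landlord continues to bear the burden.
At Stage 3 the landlord must meet a production showing (weight is at least 25): on (d) the weight is 29, which does reach 25, so (d) meets the standard.
  All elements met. The burden passes to the tenant.
At Stage 4 the tenant must meet a clear and cogent showing (weight is at least 79): on (e) the weight is 76 (the landlord's 91 is given no effect), which does not reach 79, so (e) does not meet the standard.
  Not every element is met, so the tenant fails to carry Stage 4.
The analysis ends at Stage 4; the landlord prevails.

landlord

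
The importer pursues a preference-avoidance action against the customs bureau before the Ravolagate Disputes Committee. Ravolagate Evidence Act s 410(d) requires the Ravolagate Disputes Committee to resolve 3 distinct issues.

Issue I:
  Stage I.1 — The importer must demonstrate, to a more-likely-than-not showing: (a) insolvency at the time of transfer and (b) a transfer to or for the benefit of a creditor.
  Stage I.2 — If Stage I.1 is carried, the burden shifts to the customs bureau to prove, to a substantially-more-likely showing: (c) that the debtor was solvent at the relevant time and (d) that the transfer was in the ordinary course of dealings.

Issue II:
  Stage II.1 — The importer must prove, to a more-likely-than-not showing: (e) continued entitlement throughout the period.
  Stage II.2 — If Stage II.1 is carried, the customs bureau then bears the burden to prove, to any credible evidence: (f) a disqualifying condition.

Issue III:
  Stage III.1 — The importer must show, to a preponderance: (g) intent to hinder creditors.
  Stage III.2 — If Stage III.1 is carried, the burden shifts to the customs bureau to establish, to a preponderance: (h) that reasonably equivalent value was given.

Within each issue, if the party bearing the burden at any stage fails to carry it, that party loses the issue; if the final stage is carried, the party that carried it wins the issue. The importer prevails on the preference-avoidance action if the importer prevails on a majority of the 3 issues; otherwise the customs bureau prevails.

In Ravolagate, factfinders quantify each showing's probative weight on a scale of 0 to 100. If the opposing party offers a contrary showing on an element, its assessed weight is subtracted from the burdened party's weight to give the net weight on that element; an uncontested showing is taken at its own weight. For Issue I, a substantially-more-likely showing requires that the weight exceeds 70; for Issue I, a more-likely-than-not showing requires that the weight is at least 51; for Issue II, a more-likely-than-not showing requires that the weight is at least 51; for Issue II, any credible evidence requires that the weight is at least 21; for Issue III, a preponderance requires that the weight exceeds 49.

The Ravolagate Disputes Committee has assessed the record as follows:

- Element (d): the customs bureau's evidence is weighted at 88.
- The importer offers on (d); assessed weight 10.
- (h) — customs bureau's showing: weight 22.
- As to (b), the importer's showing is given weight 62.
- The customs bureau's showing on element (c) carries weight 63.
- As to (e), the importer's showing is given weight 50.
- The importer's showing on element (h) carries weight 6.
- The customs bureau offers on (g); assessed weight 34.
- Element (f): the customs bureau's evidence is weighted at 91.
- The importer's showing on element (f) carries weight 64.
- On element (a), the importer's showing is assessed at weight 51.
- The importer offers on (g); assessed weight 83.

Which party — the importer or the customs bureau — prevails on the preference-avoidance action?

— Issue I —
Stage I.1 (importer, a more-likely-than-not showing, weight is at least 51): (a) 51 ≥ 51 — meets; (b) 62 ≥ 51 — meets.
  All elements met. The burden passes to the customs bureau.
Stage I.2 (customs bureau, a substantially-more-likely showing, weight exceeds 70): (c) 63 ≤ 70 — fails; (d) net 88−10=78 > 70 — meets.
  Not every element is met, so the customs bureau fails to carry Stage I.2.
So the importer prevails on this issue.
— Issue II —
Stage II.1 — burden on importer; standard: a more-likely-than-not showing (weight is at least 51).
    (e): 50 < 51 [not met]
  The importer does not carry Stage II.1.
So the customs bureau prevails on this issue.
— Issue III —
At Stage III.1 the importer must meet a preponderance (weight exceeds 49): on (g) the weight is 83 less the opposing 34 gives net 49, ≤ 49, so (g) does not meet the standard.
  The importer does not carry Stage III.1.
The analysis ends at Stage III.1; the customs bureau prevails on this issue.
Per-issue: Issue I → importer; Issue II → customs bureau; Issue III → customs bureau. The importer must prevail on a majority of issues; overall, the customs bureau prevails.

customs bureau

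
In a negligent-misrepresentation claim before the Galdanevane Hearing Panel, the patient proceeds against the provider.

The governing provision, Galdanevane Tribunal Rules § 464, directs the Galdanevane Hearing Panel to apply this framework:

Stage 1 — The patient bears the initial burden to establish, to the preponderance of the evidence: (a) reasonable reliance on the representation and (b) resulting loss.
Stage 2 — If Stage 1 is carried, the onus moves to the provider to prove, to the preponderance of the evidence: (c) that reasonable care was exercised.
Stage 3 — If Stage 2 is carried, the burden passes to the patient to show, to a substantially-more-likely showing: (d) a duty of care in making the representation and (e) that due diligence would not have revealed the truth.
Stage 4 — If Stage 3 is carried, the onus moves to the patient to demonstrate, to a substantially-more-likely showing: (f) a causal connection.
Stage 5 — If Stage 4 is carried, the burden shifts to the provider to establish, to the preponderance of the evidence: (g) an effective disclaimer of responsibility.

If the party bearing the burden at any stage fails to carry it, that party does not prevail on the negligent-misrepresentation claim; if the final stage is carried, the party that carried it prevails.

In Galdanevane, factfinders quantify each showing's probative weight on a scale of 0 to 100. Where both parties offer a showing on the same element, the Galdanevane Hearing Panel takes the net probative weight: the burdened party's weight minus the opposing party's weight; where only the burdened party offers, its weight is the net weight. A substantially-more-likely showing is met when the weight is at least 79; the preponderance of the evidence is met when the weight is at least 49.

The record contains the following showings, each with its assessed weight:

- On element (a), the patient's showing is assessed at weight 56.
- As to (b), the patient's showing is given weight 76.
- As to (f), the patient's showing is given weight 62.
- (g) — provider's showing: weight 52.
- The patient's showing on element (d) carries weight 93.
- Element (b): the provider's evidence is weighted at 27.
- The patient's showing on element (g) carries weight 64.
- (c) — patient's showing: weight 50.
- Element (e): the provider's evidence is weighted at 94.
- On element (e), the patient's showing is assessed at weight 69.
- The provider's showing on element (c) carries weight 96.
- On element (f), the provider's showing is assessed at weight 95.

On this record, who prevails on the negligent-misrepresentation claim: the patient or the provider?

At Stage 1 the patient must meet the preponderance of the evidence (weight is at least 49): on (a) the weight is 56, which does reach 49, so (a) meets the standard; on (b) the weight is 76 less the opposing 27 gives net 49, ≥ 49, so (b) meets the standard.
  Stage 1 is satisfied; the onus moves to the provider.
At Stage 2 the provider must meet the preponderance of the evidence (weight is at least 49): on (c) the weight is 96 less the opposing 50 gives net 46, < 49, so (c) does not meet the standard.
  The provider does not carry Stage 2.
The patient prevails.

patient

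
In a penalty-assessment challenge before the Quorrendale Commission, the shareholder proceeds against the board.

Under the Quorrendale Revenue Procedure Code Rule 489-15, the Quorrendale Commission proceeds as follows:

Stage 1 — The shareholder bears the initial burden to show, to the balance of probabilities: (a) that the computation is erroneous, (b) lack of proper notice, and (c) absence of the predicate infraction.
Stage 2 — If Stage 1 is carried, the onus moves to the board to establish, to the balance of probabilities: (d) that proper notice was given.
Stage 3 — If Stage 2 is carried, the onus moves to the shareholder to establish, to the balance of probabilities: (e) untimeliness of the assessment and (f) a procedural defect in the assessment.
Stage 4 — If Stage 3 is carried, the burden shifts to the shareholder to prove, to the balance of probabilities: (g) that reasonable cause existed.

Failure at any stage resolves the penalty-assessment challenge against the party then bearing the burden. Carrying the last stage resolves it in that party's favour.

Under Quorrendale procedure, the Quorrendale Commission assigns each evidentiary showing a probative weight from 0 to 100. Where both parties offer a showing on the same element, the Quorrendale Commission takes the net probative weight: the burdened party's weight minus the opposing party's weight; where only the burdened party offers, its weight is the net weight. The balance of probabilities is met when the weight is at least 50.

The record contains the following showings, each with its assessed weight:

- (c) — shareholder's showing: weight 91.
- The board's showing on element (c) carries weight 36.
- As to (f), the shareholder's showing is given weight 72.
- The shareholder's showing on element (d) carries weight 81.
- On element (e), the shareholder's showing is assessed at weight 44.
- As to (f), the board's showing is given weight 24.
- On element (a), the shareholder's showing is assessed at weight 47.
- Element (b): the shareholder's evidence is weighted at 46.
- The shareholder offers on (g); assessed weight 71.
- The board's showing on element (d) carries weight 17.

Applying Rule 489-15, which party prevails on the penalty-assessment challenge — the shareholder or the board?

board

At Stage 1 the shareholder must meet the balance of probabilities (weight is at least 50): on (a) the weight is 47, which does not reach 50, so (a) does not meet the standard; on (b) the weight is 46, < 50, so (b) does not meet the standard; on (c) the weight is 91 less the opposing 36 gives net 55, ≥ 50, so (c) meets the standard.
  The shareholder does not carry Stage 1.
The analysis ends at Stage 1; the board prevails.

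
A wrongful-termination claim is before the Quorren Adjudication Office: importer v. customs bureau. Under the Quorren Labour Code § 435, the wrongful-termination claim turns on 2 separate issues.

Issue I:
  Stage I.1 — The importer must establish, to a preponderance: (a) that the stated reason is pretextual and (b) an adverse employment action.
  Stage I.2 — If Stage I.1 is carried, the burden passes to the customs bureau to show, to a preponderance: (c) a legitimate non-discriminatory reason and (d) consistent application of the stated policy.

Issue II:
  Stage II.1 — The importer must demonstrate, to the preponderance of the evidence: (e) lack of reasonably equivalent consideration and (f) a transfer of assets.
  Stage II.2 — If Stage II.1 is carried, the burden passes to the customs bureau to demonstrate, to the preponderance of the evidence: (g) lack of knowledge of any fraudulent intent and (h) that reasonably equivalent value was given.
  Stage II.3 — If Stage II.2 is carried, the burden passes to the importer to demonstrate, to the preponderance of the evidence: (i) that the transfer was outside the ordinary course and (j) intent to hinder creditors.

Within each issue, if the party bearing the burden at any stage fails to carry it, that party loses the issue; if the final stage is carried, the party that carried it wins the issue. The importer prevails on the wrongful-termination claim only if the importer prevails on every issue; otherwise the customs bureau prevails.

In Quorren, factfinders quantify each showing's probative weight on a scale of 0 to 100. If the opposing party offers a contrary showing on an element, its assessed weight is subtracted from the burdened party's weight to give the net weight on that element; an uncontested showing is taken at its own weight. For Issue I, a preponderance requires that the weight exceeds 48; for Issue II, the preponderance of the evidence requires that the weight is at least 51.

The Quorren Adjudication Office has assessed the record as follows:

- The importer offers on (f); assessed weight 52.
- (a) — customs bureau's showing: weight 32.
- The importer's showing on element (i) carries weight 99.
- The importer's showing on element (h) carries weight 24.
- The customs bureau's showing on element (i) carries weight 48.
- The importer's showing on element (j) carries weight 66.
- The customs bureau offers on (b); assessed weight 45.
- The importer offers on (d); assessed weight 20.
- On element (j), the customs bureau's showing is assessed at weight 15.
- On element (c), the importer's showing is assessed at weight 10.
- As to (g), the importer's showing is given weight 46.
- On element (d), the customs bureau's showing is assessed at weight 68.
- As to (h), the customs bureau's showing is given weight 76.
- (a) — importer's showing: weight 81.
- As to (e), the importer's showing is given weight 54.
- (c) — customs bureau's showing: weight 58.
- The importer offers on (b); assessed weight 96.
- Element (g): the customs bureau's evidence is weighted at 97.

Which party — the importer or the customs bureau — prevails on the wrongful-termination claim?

importer

— Issue I —
Stage I.1 — burden on importer; standard: a preponderance (weight exceeds 48).
    (a): 81 − 32 = 49 > 48 [met]
    (b): 96 − 45 = 51 > 48 [met]
  Stage I.1 is satisfied; the onus moves to the customs bureau.
Stage I.2 — burden on customs bureau; standard: a preponderance (weight exceeds 48).
    (c): 58 − 10 = 48 ≤ 48 [not met]
    (d): 68 − 20 = 48 ≤ 48 [not met]
  The customs bureau does not carry Stage I.2.
So the importer prevails on this issue.
— Issue II —
At Stage II.1 the importer must meet the preponderance of the evidence (weight is at least 51): on (e) the weight is 54, which does reach 51, so (e) meets the standard; on (f) the weight is 52, which does reach 51, so (f) meets the standard.
  Stage II.1 is satisfied; the onus moves to the customs bureau.
At Stage II.2 the customs bureau must meet the preponderance of the evidence (weight is at least 51): on (g) the weight is 97 less the opposing 46 gives net 51, ≥ 51, so (g) meets the standard; on (h) the weight is 76 less the opposing 24 gives net 52, which does reach 51, so (h) meets the standard.
  Stage II.2 is satisfied; the onus moves to the importer.
At Stage II.3 the importer must meet the preponderance of the evidence (weight is at least 51): on (i) the weight is 99 less the opposing 48 gives net 51, which does reach 51, so (i) meets the standard; on (j) the weight is 66 less the opposing 15 gives net 51, which does reach 51, so (j) meets the standard.
  Stage II.3 carried; the final stage is satisfied.
All stages carried — the importer prevails on this issue.
Per-issue: Issue I → importer; Issue II → importer. The importer must prevail on every issue; overall, the importer prevails.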